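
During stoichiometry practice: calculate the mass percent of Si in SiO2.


M(SiO2) = 1×28.09 + 2×16.0 = 60.09 g/mol
Mass of Si = 1 × 28.09 = 28.09 g/mol
% Si = 28.09/60.09 × 100 = 46.75%

46.75%


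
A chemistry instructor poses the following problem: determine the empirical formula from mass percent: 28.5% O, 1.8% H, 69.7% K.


Assume 100 g sample. Moles of each element:
  O: 28.5/16.0 = 1.781 mol
  H: 1.8/1.008 = 1.786 mol
  K: 69.7/39.1 = 1.783 mol
Divide by smallest (1.781):
  O: 1.781/1.781 = 1.0
  H: 1.786/1.781 = 1.0
  K: 1.783/1.781 = 1.0
Empirical formula: KOH

KOH


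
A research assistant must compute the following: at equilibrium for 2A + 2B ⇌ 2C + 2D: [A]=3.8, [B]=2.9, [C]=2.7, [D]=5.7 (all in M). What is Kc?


Kc = [C]^2[D]^2/([A]^2[B]^2)
= (2.7^2 × 5.7^2)/(3.8^2 × 2.9^2)
= 236.8521/121.4404
= 1.950

1.950


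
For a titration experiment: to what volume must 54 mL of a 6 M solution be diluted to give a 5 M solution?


C1V1 = C2V2
6 × 54 = 5 × V2
V2 = 324/5 = 64.8 mL

64.8 mL


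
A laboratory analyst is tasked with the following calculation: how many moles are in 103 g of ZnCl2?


M(ZnCl2) = 136.28 g/mol
n = mass/M = 103/136.28 = 0.7558 mol

0.7558 mol


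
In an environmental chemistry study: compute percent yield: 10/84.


% yield = actual/theoretical × 100
= 10/84 × 100
= 11.9%

11.9%


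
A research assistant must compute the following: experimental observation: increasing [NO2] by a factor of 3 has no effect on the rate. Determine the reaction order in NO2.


rate ∝ [NO2]^n
rate ∝ [NO2]^0
Order in NO2: 0

0


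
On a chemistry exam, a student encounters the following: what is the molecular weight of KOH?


M(KOH) = 1×39.1 + 1×16.0 + 1×1.008
= 39.1 + 16.0 + 1.01
= 56.11 g/mol

56.11 g/mol


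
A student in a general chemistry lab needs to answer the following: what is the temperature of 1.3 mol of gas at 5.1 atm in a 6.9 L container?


PV = nRT  (R = 0.08206 L·atm/(mol·K))
T = PV/(nR) = 5.1×6.9/(1.3×0.08206)
= 35.19/0.106678
= 329.87 K

329.87 K


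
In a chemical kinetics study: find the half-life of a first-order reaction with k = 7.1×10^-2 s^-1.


t½ = ln2/k = 0.693147/(7.1×10^-2 s^-1)
= 9.763 s

9.763 s


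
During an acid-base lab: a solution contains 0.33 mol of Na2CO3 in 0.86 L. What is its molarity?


M = n/V = 0.33/0.86 = 0.384 mol/L

0.384 M


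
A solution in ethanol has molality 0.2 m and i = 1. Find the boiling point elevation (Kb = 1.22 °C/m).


ΔTb = Kb × m × i
= 1.22 × 0.2 × 1
= 0.244 °C

0.244 °C


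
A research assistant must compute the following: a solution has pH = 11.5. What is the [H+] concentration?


[H+] = 10^(-pH) = 10^(-11.5)
= 3.16×10^-12 M

3.16×10^-12 M


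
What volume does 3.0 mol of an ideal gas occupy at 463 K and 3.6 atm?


PV = nRT  (R = 0.08206 L·atm/(mol·K))
V = nRT/P = 3.0×0.08206×463/3.6
= 31.661 L

31.661 L


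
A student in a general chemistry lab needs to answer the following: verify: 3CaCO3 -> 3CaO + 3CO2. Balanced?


Equation: 3CaCO3 -> 3CaO + 3CO2
Check atoms: C: 3=3, Ca: 3=3, O: 9=9
Balanced

Yes, balanced


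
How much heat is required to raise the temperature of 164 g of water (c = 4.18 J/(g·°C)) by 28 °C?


q = mcΔT = 164 × 4.18 × 28
= 19194.56 J

19194.56 J


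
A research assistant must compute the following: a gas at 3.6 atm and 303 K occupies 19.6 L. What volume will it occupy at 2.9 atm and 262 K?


P1V1/T1 = P2V2/T2
V2 = P1V1T2/(T1P2)
= 3.6×19.6×262/(303×2.9)
= 21.039 L

21.039 L


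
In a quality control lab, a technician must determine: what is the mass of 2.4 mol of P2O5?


M(P2O5) = 141.94 g/mol
mass = n × M = 2.4 × 141.94 = 340.66 g

340.66 g


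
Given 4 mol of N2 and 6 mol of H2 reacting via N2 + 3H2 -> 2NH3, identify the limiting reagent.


Mole ratio available / coefficient:
  N2: 4/1 = 4.000
  H2: 6/3 = 2.000
Smaller ratio is limiting.

H2


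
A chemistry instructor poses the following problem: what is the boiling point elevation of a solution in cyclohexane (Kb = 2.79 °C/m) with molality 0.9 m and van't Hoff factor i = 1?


ΔTb = Kb × m × i
= 2.79 × 0.9 × 1
= 2.511 °C

2.511 °C


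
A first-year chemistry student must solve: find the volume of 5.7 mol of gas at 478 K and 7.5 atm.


PV = nRT  (R = 0.08206 L·atm/(mol·K))
V = nRT/P = 5.7×0.08206×478/7.5
= 29.811 L

29.811 L


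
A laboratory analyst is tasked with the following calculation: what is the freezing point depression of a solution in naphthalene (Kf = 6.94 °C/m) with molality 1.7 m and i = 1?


ΔTf = Kf × m × i
= 6.94 × 1.7 × 1
= 11.798 °C

11.798 °C


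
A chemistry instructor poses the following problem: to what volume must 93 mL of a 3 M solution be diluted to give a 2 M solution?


C1V1 = C2V2
3 × 93 = 2 × V2
V2 = 279/2 = 139.5 mL

139.5 mL


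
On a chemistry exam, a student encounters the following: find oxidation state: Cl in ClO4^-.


x + 4(-2) = -1, so x = +7
Oxidation number: +7

+7


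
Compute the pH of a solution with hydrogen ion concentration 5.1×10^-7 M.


pH = -log10([H+]) = -log10(5.1×10^-7)
= 7 - log10(5.1)
= 7 - 0.71
= 6.29

6.29


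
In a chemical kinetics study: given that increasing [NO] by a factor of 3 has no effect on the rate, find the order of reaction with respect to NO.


rate ∝ [NO]^n
rate ∝ [NO]^0
Order in NO: 0

0


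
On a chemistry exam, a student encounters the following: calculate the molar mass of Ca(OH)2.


M(Ca(OH)2) = 1×40.08 + 2×16.0 + 2×1.008
= 40.08 + 32.0 + 2.02
= 74.1 g/mol

74.1 g/mol


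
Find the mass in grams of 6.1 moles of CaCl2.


M(CaCl2) = 110.98 g/mol
mass = n × M = 6.1 × 110.98 = 676.98 g

676.98 g


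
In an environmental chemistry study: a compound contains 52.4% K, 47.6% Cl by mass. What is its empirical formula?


Assume 100 g sample. Moles of each element:
  K: 52.4/39.1 = 1.34 mol
  Cl: 47.6/35.45 = 1.343 mol
Divide by smallest (1.34):
  K: 1.34/1.34 = 1.0
  Cl: 1.343/1.34 = 1.0
Empirical formula: KCl

KCl


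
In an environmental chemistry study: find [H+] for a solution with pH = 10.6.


[H+] = 10^(-pH) = 10^(-10.6)
= 2.51×10^-11 M

2.51×10^-11 M


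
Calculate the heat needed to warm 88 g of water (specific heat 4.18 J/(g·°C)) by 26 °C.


q = mcΔT = 88 × 4.18 × 26
= 9563.84 J

9563.84 J


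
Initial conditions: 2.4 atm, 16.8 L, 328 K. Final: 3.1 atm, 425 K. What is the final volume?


P1V1/T1 = P2V2/T2
V2 = P1V1T2/(T1P2)
= 2.4×16.8×425/(328×3.1)
= 16.853 L

16.853 L


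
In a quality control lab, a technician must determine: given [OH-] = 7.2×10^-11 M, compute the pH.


pOH = -log10([OH-]) = -log10(7.2×10^-11)
= 11 - log10(7.2) = 10.14
pH = 14 - pOH = 14 - 10.14 = 3.86

3.86


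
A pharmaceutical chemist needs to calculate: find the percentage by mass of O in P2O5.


M(P2O5) = 2×30.97 + 5×16.0 = 141.94 g/mol
Mass of O = 5 × 16.0 = 80.00 g/mol
% O = 80.00/141.94 × 100 = 56.36%

56.36%


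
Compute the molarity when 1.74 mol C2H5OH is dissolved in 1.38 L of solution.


M = n/V = 1.74/1.38 = 1.261 mol/L

1.261 M


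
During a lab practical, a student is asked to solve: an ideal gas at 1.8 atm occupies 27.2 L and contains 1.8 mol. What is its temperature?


PV = nRT  (R = 0.08206 L·atm/(mol·K))
T = PV/(nR) = 1.8×27.2/(1.8×0.08206)
= 48.96/0.147708
= 331.46 K

331.46 K


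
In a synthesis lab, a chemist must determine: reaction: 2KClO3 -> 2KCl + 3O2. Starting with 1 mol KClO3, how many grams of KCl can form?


Mole ratio KCl:KClO3 = 2:2
n(KCl) = 1 × 2/2 = 1.000 mol
mass = 1.000 × 74.55 = 74.55 g

74.55 g


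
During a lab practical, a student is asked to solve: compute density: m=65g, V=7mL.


ρ = mass/volume
= 65/7
= 9.286 g/mL

9.286 g/mL


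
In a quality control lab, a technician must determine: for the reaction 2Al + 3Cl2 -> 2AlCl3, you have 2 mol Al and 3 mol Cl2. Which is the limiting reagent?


Mole ratio available / coefficient:
  Al: 2/2 = 1.000
  Cl2: 3/3 = 1.000
Smaller ratio is limiting.

neither (stoichiometric); Al and Cl2 are fully consumed


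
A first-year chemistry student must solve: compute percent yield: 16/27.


% yield = actual/theoretical × 100
= 16/27 × 100
= 59.26%

59.26%


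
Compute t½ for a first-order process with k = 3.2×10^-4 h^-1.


t½ = ln2/k = 0.693147/(3.2×10^-4 h^-1)
= 2166 h

2166 h


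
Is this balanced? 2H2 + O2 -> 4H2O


Equation: 2H2 + O2 -> 4H2O
Check atoms: H: 4≠8, O: 2≠4
Not balanced

No, not balanced


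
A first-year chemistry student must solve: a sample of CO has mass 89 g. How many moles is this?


M(CO) = 28.01 g/mol
n = mass/M = 89/28.01 = 3.1774 mol

3.1774 mol


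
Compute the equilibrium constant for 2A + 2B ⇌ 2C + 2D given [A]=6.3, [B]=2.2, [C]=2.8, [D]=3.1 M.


Kc = [C]^2[D]^2/([A]^2[B]^2)
= (2.8^2 × 3.1^2)/(6.3^2 × 2.2^2)
= 75.3424/192.0996
= 0.3922

0.3922


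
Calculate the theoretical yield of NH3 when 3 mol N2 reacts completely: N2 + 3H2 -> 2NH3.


Mole ratio NH3:N2 = 2:1
n(NH3) = 3 × 2/1 = 6.000 mol
mass = 6.000 × 17.03 = 102.18 g

102.18 g


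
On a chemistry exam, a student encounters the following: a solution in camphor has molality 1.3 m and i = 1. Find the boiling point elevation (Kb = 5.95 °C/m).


ΔTb = Kb × m × i
= 5.95 × 1.3 × 1
= 7.735 °C

7.735 °C


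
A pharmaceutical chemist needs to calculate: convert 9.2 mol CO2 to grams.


M(CO2) = 44.01 g/mol
mass = n × M = 9.2 × 44.01 = 404.89 g

404.89 g


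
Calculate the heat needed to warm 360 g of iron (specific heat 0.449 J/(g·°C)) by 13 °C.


q = mcΔT = 360 × 0.449 × 13
= 2101.32 J

2101.32 J


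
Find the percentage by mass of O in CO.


M(CO) = 1×12.01 + 1×16.0 = 28.01 g/mol
Mass of O = 1 × 16.0 = 16.00 g/mol
% O = 16.00/28.01 × 100 = 57.12%

57.12%


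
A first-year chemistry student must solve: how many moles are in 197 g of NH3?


M(NH3) = 17.03 g/mol
n = mass/M = 197/17.03 = 11.5678 mol

11.5678 mol


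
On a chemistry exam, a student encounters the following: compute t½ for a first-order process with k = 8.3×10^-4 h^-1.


t½ = ln2/k = 0.693147/(8.3×10^-4 h^-1)
= 835.1 h

835.1 h


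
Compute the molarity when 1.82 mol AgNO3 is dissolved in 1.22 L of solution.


M = n/V = 1.82/1.22 = 1.492 mol/L

1.492 M


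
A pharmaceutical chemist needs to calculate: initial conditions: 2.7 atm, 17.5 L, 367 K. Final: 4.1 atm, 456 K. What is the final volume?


P1V1/T1 = P2V2/T2
V2 = P1V1T2/(T1P2)
= 2.7×17.5×456/(367×4.1)
= 14.319 L

14.319 L


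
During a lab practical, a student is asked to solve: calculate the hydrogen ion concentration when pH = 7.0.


[H+] = 10^(-pH) = 10^(-7.0)
= 1.0×10^-7 M

1.0×10^-7 M


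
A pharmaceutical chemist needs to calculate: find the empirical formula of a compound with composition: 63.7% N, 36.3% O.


Assume 100 g sample. Moles of each element:
  N: 63.7/14.01 = 4.547 mol
  O: 36.3/16.0 = 2.269 mol
Divide by smallest (2.269):
  N: 4.547/2.269 = 2.0
  O: 2.269/2.269 = 1.0
Empirical formula: N2O

N2O


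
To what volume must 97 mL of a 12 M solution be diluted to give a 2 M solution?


C1V1 = C2V2
12 × 97 = 2 × V2
V2 = 1164/2 = 582.0 mL

582.0 mL


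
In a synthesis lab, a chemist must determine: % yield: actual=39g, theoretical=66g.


% yield = actual/theoretical × 100
= 39/66 × 100
= 59.09%

59.09%


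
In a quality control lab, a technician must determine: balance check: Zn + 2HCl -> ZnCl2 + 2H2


Equation: Zn + 2HCl -> ZnCl2 + 2H2
Check atoms: Cl: 2=2, H: 2≠4, Zn: 1=1
Not balanced

No, not balanced


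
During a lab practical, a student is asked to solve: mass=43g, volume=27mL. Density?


ρ = mass/volume
= 43/27
= 1.593 g/mL

1.593 g/mL


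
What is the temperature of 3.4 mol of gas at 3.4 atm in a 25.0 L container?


PV = nRT  (R = 0.08206 L·atm/(mol·K))
T = PV/(nR) = 3.4×25.0/(3.4×0.08206)
= 85.00/0.279004
= 304.66 K

304.66 K


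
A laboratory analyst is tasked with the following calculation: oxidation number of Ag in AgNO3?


Ag is +1
Oxidation number: +1

+1


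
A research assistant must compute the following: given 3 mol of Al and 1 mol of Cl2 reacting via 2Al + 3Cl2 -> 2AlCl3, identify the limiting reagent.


Mole ratio available / coefficient:
  Al: 3/2 = 1.500
  Cl2: 1/3 = 0.333
Smaller ratio is limiting.

Cl2


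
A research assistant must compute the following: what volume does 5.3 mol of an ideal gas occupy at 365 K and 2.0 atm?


PV = nRT  (R = 0.08206 L·atm/(mol·K))
V = nRT/P = 5.3×0.08206×365/2.0
= 79.373 L

79.373 L


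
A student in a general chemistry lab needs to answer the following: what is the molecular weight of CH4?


M(CH4) = 1×12.01 + 4×1.008
= 12.01 + 4.03
= 16.04 g/mol

16.04 g/mol


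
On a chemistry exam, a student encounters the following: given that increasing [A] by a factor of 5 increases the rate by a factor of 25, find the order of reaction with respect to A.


rate ∝ [A]^n
5^n = 25 → n = 2
Order in A: 2

2


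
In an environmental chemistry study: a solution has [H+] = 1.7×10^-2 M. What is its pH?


pH = -log10([H+]) = -log10(1.7×10^-2)
= 2 - log10(1.7)
= 2 - 0.23
= 1.77

1.77


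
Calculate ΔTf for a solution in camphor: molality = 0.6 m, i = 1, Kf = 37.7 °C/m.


ΔTf = Kf × m × i
= 37.7 × 0.6 × 1
= 22.62 °C

22.62 °C


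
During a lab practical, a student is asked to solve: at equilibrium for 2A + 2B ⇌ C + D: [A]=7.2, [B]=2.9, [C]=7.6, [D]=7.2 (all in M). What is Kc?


Kc = [C][D]/([A]^2[B]^2)
= (7.6^1 × 7.2^1)/(7.2^2 × 2.9^2)
= 54.72/435.9744
= 0.1255

0.1255


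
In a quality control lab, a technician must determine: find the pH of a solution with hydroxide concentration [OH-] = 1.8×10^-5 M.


pOH = -log10([OH-]) = -log10(1.8×10^-5)
= 5 - log10(1.8) = 4.74
pH = 14 - pOH = 14 - 4.74 = 9.26

9.26


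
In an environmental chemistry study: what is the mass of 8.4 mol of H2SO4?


M(H2SO4) = 98.09 g/mol
mass = n × M = 8.4 × 98.09 = 823.96 g

823.96 g


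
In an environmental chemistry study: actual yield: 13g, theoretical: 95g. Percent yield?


% yield = actual/theoretical × 100
= 13/95 × 100
= 13.68%

13.68%


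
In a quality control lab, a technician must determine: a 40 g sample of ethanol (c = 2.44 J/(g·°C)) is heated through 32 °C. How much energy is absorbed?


q = mcΔT = 40 × 2.44 × 32
= 3123.20 J

3123.20 J


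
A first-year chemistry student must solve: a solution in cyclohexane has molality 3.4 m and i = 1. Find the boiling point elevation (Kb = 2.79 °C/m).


ΔTb = Kb × m × i
= 2.79 × 3.4 × 1
= 9.486 °C

9.486 °C


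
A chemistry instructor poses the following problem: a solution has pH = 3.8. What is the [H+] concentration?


[H+] = 10^(-pH) = 10^(-3.8)
= 1.58×10^-4 M

1.58×10^-4 M


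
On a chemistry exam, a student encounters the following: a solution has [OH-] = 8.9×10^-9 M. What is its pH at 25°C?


pOH = -log10([OH-]) = -log10(8.9×10^-9)
= 9 - log10(8.9) = 8.05
pH = 14 - pOH = 14 - 8.05 = 5.95

5.95


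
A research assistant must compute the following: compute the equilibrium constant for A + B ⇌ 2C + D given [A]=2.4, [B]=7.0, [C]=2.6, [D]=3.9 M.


Kc = [C]^2[D]/([A][B])
= (2.6^2 × 3.9^1)/(2.4^1 × 7.0^1)
= 26.364/16.8
= 1.569

1.569


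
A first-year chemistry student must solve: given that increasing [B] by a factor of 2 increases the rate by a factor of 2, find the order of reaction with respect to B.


rate ∝ [B]^n
2^n = 2 → n = 1
Order in B: 1

1


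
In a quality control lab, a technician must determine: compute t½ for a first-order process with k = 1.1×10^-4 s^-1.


t½ = ln2/k = 0.693147/(1.1×10^-4 s^-1)
= 6301 s

6301 s


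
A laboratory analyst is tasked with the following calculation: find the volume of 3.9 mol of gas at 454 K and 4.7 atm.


PV = nRT  (R = 0.08206 L·atm/(mol·K))
V = nRT/P = 3.9×0.08206×454/4.7
= 30.914 L

30.914 L


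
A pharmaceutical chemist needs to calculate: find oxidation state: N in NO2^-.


x + 2(-2) = -1, so x = +3
Oxidation number: +3

+3


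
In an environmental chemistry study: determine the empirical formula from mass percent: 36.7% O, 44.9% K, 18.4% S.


Assume 100 g sample. Moles of each element:
  O: 36.7/16.0 = 2.294 mol
  K: 44.9/39.1 = 1.148 mol
  S: 18.4/32.07 = 0.574 mol
Divide by smallest (0.574):
  O: 2.294/0.574 = 4.0
  K: 1.148/0.574 = 2.0
  S: 0.574/0.574 = 1.0
Empirical formula: K2SO4

K2SO4


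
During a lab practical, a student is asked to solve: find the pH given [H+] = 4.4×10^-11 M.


pH = -log10([H+]) = -log10(4.4×10^-11)
= 11 - log10(4.4)
= 11 - 0.64
= 10.36

10.36


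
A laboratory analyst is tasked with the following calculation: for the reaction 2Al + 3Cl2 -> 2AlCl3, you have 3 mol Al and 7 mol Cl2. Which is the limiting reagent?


Mole ratio available / coefficient:
  Al: 3/2 = 1.500
  Cl2: 7/3 = 2.333
Smaller ratio is limiting.

Al


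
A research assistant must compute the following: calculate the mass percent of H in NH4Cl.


M(NH4Cl) = 1×14.01 + 4×1.008 + 1×35.45 = 53.492 g/mol
Mass of H = 4 × 1.008 = 4.032 g/mol
% H = 4.032/53.492 × 100 = 7.54%

7.54%


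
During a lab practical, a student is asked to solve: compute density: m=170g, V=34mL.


ρ = mass/volume
= 170/34
= 5.0 g/mL

5.0 g/mL


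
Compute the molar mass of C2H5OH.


M(C2H5OH) = 2×12.01 + 6×1.008 + 1×16.0
= 24.02 + 6.05 + 16.0
= 46.07 g/mol

46.07 g/mol


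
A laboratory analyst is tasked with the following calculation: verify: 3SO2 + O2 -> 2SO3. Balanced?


Equation: 3SO2 + O2 -> 2SO3
Check atoms: O: 8≠6, S: 3≠2
Not balanced

No, not balanced


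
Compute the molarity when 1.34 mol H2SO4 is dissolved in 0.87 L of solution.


M = n/V = 1.34/0.87 = 1.540 mol/L

1.540 M


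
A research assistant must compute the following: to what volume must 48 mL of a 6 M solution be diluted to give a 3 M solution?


C1V1 = C2V2
6 × 48 = 3 × V2
V2 = 288/3 = 96.0 mL

96.0 mL


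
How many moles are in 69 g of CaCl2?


M(CaCl2) = 110.98 g/mol
n = mass/M = 69/110.98 = 0.6217 mol

0.6217 mol


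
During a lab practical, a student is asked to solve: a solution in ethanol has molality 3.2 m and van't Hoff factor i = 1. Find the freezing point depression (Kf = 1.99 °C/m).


ΔTf = Kf × m × i
= 1.99 × 3.2 × 1
= 6.368 °C

6.368 °C


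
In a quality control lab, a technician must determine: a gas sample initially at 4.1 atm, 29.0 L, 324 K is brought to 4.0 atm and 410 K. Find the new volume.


P1V1/T1 = P2V2/T2
V2 = P1V1T2/(T1P2)
= 4.1×29.0×410/(324×4.0)
= 37.615 L

37.615 L


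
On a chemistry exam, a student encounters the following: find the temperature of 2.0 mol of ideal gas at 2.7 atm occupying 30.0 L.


PV = nRT  (R = 0.08206 L·atm/(mol·K))
T = PV/(nR) = 2.7×30.0/(2.0×0.08206)
= 81.00/0.164120
= 493.54 K

493.54 K


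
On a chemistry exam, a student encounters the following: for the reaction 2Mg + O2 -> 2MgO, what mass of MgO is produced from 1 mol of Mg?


Mole ratio MgO:Mg = 2:2
n(MgO) = 1 × 2/2 = 1.000 mol
mass = 1.000 × 40.31 = 40.31 g

40.31 g


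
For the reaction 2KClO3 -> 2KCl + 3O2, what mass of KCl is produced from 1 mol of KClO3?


Mole ratio KCl:KClO3 = 2:2
n(KCl) = 1 × 2/2 = 1.000 mol
mass = 1.000 × 74.55 = 74.55 g

74.55 g


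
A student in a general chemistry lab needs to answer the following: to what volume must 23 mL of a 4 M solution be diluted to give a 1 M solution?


C1V1 = C2V2
4 × 23 = 1 × V2
V2 = 92/1 = 92.0 mL

92.0 mL


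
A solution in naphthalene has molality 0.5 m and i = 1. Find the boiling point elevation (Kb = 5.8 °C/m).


ΔTb = Kb × m × i
= 5.8 × 0.5 × 1
= 2.9 °C

2.9 °C


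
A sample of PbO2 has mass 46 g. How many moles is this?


M(PbO2) = 239.2 g/mol
n = mass/M = 46/239.2 = 0.1923 mol

0.1923 mol


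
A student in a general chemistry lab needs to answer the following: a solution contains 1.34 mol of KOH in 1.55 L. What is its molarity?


M = n/V = 1.34/1.55 = 0.865 mol/L

0.865 M


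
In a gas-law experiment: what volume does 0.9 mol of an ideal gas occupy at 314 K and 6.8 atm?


PV = nRT  (R = 0.08206 L·atm/(mol·K))
V = nRT/P = 0.9×0.08206×314/6.8
= 3.41 L

3.41 L


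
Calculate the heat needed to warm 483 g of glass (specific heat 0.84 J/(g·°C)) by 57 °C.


q = mcΔT = 483 × 0.84 × 57
= 23126.04 J

23126.04 J


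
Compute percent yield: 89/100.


% yield = actual/theoretical × 100
= 89/100 × 100
= 89.0%

89.0%


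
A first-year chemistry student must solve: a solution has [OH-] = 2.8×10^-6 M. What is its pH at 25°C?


pOH = -log10([OH-]) = -log10(2.8×10^-6)
= 6 - log10(2.8) = 5.55
pH = 14 - pOH = 14 - 5.55 = 8.45

8.45


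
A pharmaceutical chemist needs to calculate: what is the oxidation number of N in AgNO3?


(+1) + x + 3(-2) = 0, so x = +5
Oxidation number: +5

+5


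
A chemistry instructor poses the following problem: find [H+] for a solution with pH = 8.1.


[H+] = 10^(-pH) = 10^(-8.1)
= 7.94×10^-9 M

7.94×10^-9 M


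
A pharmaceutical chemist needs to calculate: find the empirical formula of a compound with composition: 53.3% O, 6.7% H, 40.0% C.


Assume 100 g sample. Moles of each element:
  O: 53.3/16.0 = 3.331 mol
  H: 6.7/1.008 = 6.647 mol
  C: 40.0/12.01 = 3.331 mol
Divide by smallest (3.331):
  O: 3.331/3.331 = 1.0
  H: 6.647/3.331 = 2.0
  C: 3.331/3.331 = 1.0
Empirical formula: CH2O

CH2O


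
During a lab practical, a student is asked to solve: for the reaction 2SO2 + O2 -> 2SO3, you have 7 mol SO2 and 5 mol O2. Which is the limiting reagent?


Mole ratio available / coefficient:
  SO2: 7/2 = 3.500
  O2: 5/1 = 5.000
Smaller ratio is limiting.

SO2


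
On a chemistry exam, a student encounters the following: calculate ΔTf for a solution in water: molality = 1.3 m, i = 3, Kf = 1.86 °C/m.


ΔTf = Kf × m × i
= 1.86 × 1.3 × 3
= 7.254 °C

7.254 °C


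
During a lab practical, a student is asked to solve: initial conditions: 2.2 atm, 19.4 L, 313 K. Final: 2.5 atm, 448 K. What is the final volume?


P1V1/T1 = P2V2/T2
V2 = P1V1T2/(T1P2)
= 2.2×19.4×448/(313×2.5)
= 24.435 L

24.435 L


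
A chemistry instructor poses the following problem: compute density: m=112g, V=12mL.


ρ = mass/volume
= 112/12
= 9.333 g/mL

9.333 g/mL


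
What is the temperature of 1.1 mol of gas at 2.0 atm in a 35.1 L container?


PV = nRT  (R = 0.08206 L·atm/(mol·K))
T = PV/(nR) = 2.0×35.1/(1.1×0.08206)
= 70.20/0.090266
= 777.70 K

777.70 K


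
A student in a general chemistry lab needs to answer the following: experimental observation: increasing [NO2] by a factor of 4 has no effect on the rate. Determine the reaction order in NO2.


rate ∝ [NO2]^n
rate ∝ [NO2]^0
Order in NO2: 0

0


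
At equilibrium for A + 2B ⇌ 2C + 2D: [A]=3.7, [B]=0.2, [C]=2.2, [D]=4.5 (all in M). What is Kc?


Kc = [C]^2[D]^2/([A][B]^2)
= (2.2^2 × 4.5^2)/(3.7^1 × 0.2^2)
= 98.01/0.148
= 662.2

662.2


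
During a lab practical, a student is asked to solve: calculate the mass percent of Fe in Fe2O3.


M(Fe2O3) = 2×55.85 + 3×16.0 = 159.70 g/mol
Mass of Fe = 2 × 55.85 = 111.70 g/mol
% Fe = 111.70/159.70 × 100 = 69.94%

69.94%


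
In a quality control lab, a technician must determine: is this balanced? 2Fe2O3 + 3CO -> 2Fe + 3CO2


Equation: 2Fe2O3 + 3CO -> 2Fe + 3CO2
Check atoms: C: 3=3, Fe: 4≠2, O: 9≠6
Not balanced

No, not balanced


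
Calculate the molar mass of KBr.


M(KBr) = 1×39.1 + 1×79.9
= 39.1 + 79.9
= 119.0 g/mol

119.0 g/mol


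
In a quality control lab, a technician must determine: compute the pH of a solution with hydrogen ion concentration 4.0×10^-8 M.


pH = -log10([H+]) = -log10(4.0×10^-8)
= 8 - log10(4.0)
= 8 - 0.6
= 7.4

7.4


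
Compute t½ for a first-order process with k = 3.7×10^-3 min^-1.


t½ = ln2/k = 0.693147/(3.7×10^-3 min^-1)
= 187.3 min

187.3 min


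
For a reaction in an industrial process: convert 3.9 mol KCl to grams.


M(KCl) = 74.55 g/mol
mass = n × M = 3.9 × 74.55 = 290.75 g

290.75 g


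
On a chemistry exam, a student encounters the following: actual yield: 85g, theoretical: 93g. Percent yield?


% yield = actual/theoretical × 100
= 85/93 × 100
= 91.4%

91.4%


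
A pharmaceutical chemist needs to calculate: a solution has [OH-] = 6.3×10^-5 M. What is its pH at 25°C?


pOH = -log10([OH-]) = -log10(6.3×10^-5)
= 5 - log10(6.3) = 4.2
pH = 14 - pOH = 14 - 4.2 = 9.8

9.8


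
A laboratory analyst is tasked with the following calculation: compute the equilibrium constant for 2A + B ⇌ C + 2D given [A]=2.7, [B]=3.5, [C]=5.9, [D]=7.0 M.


Kc = [C][D]^2/([A]^2[B])
= (5.9^1 × 7.0^2)/(2.7^2 × 3.5^1)
= 289.1/25.515
= 11.33

11.33


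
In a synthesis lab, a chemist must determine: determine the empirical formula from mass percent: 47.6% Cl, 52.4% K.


Assume 100 g sample. Moles of each element:
  Cl: 47.6/35.45 = 1.343 mol
  K: 52.4/39.1 = 1.34 mol
Divide by smallest (1.34):
  Cl: 1.343/1.34 = 1.0
  K: 1.34/1.34 = 1.0
Empirical formula: KCl

KCl


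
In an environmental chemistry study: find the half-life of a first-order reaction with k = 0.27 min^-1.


t½ = ln2/k = 0.693147/(0.27 min^-1)
= 2.567 min

2.567 min


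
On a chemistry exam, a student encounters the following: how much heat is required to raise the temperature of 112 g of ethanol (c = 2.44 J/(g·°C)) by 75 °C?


q = mcΔT = 112 × 2.44 × 75
= 20496.00 J

20496.00 J


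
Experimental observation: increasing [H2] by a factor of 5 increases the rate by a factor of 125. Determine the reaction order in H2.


rate ∝ [H2]^n
5^n = 125 → n = 3
Order in H2: 3

3


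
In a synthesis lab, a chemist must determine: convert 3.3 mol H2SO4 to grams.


M(H2SO4) = 98.09 g/mol
mass = n × M = 3.3 × 98.09 = 323.70 g

323.70 g


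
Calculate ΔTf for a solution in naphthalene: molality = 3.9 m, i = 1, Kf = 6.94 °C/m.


ΔTf = Kf × m × i
= 6.94 × 3.9 × 1
= 27.066 °C

27.066 °C


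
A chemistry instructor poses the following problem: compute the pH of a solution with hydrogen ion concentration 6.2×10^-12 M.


pH = -log10([H+]) = -log10(6.2×10^-12)
= 12 - log10(6.2)
= 12 - 0.79
= 11.21

11.21


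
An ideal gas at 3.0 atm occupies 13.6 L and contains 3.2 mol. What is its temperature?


PV = nRT  (R = 0.08206 L·atm/(mol·K))
T = PV/(nR) = 3.0×13.6/(3.2×0.08206)
= 40.80/0.262592
= 155.37 K

155.37 K


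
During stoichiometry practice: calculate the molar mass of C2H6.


M(C2H6) = 2×12.01 + 6×1.008
= 24.02 + 6.05
= 30.07 g/mol

30.07 g/mol


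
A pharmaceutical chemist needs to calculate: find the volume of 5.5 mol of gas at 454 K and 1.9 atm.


PV = nRT  (R = 0.08206 L·atm/(mol·K))
V = nRT/P = 5.5×0.08206×454/1.9
= 107.844 L

107.844 L


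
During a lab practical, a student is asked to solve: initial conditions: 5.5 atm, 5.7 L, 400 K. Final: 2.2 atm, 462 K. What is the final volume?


P1V1/T1 = P2V2/T2
V2 = P1V1T2/(T1P2)
= 5.5×5.7×462/(400×2.2)
= 16.459 L

16.459 L


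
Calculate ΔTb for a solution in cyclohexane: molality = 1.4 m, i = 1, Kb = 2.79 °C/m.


ΔTb = Kb × m × i
= 2.79 × 1.4 × 1
= 3.906 °C

3.906 °C


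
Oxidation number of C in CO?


x + (-2) = 0, so x = +2
Oxidation number: +2

+2


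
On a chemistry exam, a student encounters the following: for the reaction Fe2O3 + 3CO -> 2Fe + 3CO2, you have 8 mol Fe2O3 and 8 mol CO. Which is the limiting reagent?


Mole ratio available / coefficient:
  Fe2O3: 8/1 = 8.000
  CO: 8/3 = 2.667
Smaller ratio is limiting.

CO


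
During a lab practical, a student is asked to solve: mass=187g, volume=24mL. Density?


ρ = mass/volume
= 187/24
= 7.792 g/mL

7.792 g/mL


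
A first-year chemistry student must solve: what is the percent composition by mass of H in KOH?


M(KOH) = 1×39.1 + 1×16.0 + 1×1.008 = 56.108 g/mol
Mass of H = 1 × 1.008 = 1.008 g/mol
% H = 1.008/56.108 × 100 = 1.80%

1.80%


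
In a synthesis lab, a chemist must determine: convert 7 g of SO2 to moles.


M(SO2) = 64.07 g/mol
n = mass/M = 7/64.07 = 0.1093 mol

0.1093 mol


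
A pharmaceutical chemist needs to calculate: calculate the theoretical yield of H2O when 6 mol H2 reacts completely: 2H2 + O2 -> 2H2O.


Mole ratio H2O:H2 = 2:2
n(H2O) = 6 × 2/2 = 6.000 mol
mass = 6.000 × 18.02 = 108.12 g

108.12 g


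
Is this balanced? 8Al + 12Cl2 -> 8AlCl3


Equation: 8Al + 12Cl2 -> 8AlCl3
Check atoms: Al: 8=8, Cl: 24=24
Balanced

Yes, balanced


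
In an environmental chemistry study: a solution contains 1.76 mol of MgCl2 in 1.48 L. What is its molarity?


M = n/V = 1.76/1.48 = 1.189 mol/L

1.189 M


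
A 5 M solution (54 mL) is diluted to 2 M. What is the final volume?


C1V1 = C2V2
5 × 54 = 2 × V2
V2 = 270/2 = 135.0 mL

135.0 mL


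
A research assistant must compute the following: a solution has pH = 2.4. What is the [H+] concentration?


[H+] = 10^(-pH) = 10^(-2.4)
= 3.98×10^-3 M

3.98×10^-3 M


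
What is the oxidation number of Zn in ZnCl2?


Zn is +2
Oxidation number: +2

+2


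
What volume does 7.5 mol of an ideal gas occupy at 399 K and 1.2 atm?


PV = nRT  (R = 0.08206 L·atm/(mol·K))
V = nRT/P = 7.5×0.08206×399/1.2
= 204.637 L

204.637 L


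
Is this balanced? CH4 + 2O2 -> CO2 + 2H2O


Equation: CH4 + 2O2 -> CO2 + 2H2O
Check atoms: C: 1=1, H: 4=4, O: 4=4
Balanced

Yes, balanced


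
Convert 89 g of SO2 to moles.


M(SO2) = 64.07 g/mol
n = mass/M = 89/64.07 = 1.3891 mol

1.3891 mol


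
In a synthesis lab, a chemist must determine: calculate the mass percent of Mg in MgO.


M(MgO) = 1×24.31 + 1×16.0 = 40.31 g/mol
Mass of Mg = 1 × 24.31 = 24.31 g/mol
% Mg = 24.31/40.31 × 100 = 60.31%

60.31%


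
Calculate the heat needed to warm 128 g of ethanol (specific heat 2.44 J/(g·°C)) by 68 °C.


q = mcΔT = 128 × 2.44 × 68
= 21237.76 J

21237.76 J


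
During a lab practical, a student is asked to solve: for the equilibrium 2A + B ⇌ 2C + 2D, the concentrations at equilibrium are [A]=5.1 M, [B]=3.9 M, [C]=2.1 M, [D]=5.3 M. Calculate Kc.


Kc = [C]^2[D]^2/([A]^2[B])
= (2.1^2 × 5.3^2)/(5.1^2 × 3.9^1)
= 123.8769/101.439
= 1.221

1.221


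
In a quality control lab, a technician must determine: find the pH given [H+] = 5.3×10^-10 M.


pH = -log10([H+]) = -log10(5.3×10^-10)
= 10 - log10(5.3)
= 10 - 0.72
= 9.28

9.28


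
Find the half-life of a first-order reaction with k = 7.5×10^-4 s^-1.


t½ = ln2/k = 0.693147/(7.5×10^-4 s^-1)
= 924.2 s

924.2 s


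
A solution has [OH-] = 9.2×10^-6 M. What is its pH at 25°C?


pOH = -log10([OH-]) = -log10(9.2×10^-6)
= 6 - log10(9.2) = 5.04
pH = 14 - pOH = 14 - 5.04 = 8.96

8.96


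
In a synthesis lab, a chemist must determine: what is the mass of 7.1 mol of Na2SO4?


M(Na2SO4) = 142.05 g/mol
mass = n × M = 7.1 × 142.05 = 1008.56 g

1008.56 g


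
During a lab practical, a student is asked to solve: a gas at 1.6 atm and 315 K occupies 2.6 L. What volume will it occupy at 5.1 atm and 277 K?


P1V1/T1 = P2V2/T2
V2 = P1V1T2/(T1P2)
= 1.6×2.6×277/(315×5.1)
= 0.717 L

0.717 L


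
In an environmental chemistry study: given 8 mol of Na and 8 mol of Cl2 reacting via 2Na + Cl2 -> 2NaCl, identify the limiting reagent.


Mole ratio available / coefficient:
  Na: 8/2 = 4.000
  Cl2: 8/1 = 8.000
Smaller ratio is limiting.

Na


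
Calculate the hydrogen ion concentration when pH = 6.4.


[H+] = 10^(-pH) = 10^(-6.4)
= 3.98×10^-7 M

3.98×10^-7 M


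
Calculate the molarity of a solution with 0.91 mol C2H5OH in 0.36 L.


M = n/V = 0.91/0.36 = 2.528 mol/L

2.528 M


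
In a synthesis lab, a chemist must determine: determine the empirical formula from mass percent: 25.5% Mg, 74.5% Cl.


Assume 100 g sample. Moles of each element:
  Mg: 25.5/24.31 = 1.049 mol
  Cl: 74.5/35.45 = 2.102 mol
Divide by smallest (1.049):
  Mg: 1.049/1.049 = 1.0
  Cl: 2.102/1.049 = 2.0
Empirical formula: MgCl2

MgCl2


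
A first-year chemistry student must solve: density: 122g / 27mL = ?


ρ = mass/volume
= 122/27
= 4.519 g/mL

4.519 g/mL


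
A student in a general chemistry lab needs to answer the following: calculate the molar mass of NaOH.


M(NaOH) = 1×22.99 + 1×16.0 + 1×1.008
= 22.99 + 16.0 + 1.01
= 40.0 g/mol

40.0 g/mol


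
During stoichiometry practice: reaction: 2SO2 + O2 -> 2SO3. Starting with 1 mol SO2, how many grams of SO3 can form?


Mole ratio SO3:SO2 = 2:2
n(SO3) = 1 × 2/2 = 1.000 mol
mass = 1.000 × 80.07 = 80.07 g

80.07 g


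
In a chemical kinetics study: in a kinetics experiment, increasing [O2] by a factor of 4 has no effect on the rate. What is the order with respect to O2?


rate ∝ [O2]^n
rate ∝ [O2]^0
Order in O2: 0

0


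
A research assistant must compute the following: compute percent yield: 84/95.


% yield = actual/theoretical × 100
= 84/95 × 100
= 88.42%

88.42%


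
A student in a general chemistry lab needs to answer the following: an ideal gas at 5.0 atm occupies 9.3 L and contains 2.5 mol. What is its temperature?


PV = nRT  (R = 0.08206 L·atm/(mol·K))
T = PV/(nR) = 5.0×9.3/(2.5×0.08206)
= 46.50/0.205150
= 226.66 K

226.66 K


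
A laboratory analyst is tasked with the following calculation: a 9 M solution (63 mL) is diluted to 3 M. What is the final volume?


C1V1 = C2V2
9 × 63 = 3 × V2
V2 = 567/3 = 189.0 mL

189.0 mL


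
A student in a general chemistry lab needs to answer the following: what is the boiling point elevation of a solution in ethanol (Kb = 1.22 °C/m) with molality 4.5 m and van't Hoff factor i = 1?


ΔTb = Kb × m × i
= 1.22 × 4.5 × 1
= 5.49 °C

5.49 °C


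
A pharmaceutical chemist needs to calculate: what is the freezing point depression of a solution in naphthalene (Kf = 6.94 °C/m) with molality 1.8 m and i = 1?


ΔTf = Kf × m × i
= 6.94 × 1.8 × 1
= 12.492 °C

12.492 °C


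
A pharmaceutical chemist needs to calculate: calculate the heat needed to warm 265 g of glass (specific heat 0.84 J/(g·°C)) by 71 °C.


q = mcΔT = 265 × 0.84 × 71
= 15804.60 J

15804.60 J


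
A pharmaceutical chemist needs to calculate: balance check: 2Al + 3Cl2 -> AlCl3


Equation: 2Al + 3Cl2 -> AlCl3
Check atoms: Al: 2≠1, Cl: 6≠3
Not balanced

No, not balanced


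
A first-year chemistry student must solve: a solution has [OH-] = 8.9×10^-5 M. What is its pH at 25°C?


pOH = -log10([OH-]) = -log10(8.9×10^-5)
= 5 - log10(8.9) = 4.05
pH = 14 - pOH = 14 - 4.05 = 9.95

9.95


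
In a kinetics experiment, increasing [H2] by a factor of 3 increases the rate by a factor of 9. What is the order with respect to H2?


rate ∝ [H2]^n
3^n = 9 → n = 2
Order in H2: 2

2


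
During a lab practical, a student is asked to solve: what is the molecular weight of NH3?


M(NH3) = 1×14.01 + 3×1.008
= 14.01 + 3.02
= 17.03 g/mol

17.03 g/mol


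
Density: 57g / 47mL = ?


ρ = mass/volume
= 57/47
= 1.213 g/mL

1.213 g/mL


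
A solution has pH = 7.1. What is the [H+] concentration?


[H+] = 10^(-pH) = 10^(-7.1)
= 7.94×10^-8 M

7.94×10^-8 M


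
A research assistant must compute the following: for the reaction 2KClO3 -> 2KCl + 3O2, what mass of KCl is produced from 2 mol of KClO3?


Mole ratio KCl:KClO3 = 2:2
n(KCl) = 2 × 2/2 = 2.000 mol
mass = 2.000 × 74.55 = 149.1 g

149.1 g


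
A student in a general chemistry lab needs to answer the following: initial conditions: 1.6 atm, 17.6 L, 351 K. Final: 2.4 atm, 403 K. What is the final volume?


P1V1/T1 = P2V2/T2
V2 = P1V1T2/(T1P2)
= 1.6×17.6×403/(351×2.4)
= 13.472 L

13.472 L


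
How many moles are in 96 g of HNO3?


M(HNO3) = 63.02 g/mol
n = mass/M = 96/63.02 = 1.5233 mol

1.5233 mol


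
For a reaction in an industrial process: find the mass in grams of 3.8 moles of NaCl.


M(NaCl) = 58.44 g/mol
mass = n × M = 3.8 × 58.44 = 222.07 g

222.07 g


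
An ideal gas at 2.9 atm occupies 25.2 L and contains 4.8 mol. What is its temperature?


PV = nRT  (R = 0.08206 L·atm/(mol·K))
T = PV/(nR) = 2.9×25.2/(4.8×0.08206)
= 73.08/0.393888
= 185.53 K

185.53 K


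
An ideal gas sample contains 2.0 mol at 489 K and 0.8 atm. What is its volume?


PV = nRT  (R = 0.08206 L·atm/(mol·K))
V = nRT/P = 2.0×0.08206×489/0.8
= 100.318 L

100.318 L


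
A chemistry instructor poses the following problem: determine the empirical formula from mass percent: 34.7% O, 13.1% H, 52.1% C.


Assume 100 g sample. Moles of each element:
  O: 34.7/16.0 = 2.169 mol
  H: 13.1/1.008 = 12.996 mol
  C: 52.1/12.01 = 4.338 mol
Divide by smallest (2.169):
  O: 2.169/2.169 = 1.0
  H: 12.996/2.169 = 5.99
  C: 4.338/2.169 = 2.0
Empirical formula: C2H6O

C2H6O


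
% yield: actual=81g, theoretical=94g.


% yield = actual/theoretical × 100
= 81/94 × 100
= 86.17%

86.17%


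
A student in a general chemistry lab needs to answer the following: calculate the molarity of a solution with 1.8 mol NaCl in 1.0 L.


M = n/V = 1.8/1.0 = 1.800 mol/L

1.800 M


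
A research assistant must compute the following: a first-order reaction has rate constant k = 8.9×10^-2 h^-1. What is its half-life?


t½ = ln2/k = 0.693147/(8.9×10^-2 h^-1)
= 7.788 h

7.788 h


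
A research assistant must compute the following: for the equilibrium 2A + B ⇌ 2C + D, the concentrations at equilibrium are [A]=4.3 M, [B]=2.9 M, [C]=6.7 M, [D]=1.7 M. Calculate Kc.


Kc = [C]^2[D]/([A]^2[B])
= (6.7^2 × 1.7^1)/(4.3^2 × 2.9^1)
= 76.313/53.621
= 1.423

1.423


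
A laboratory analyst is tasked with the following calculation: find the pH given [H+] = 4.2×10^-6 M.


pH = -log10([H+]) = -log10(4.2×10^-6)
= 6 - log10(4.2)
= 6 - 0.62
= 5.38

5.38


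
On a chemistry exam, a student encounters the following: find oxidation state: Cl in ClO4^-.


x + 4(-2) = -1, so x = +7
Oxidation number: +7

+7


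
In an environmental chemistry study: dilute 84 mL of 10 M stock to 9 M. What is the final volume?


C1V1 = C2V2
10 × 84 = 9 × V2
V2 = 840/9 = 93.33 mL

93.33 mL


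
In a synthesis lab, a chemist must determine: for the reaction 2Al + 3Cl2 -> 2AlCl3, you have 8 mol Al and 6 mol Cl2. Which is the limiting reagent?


Mole ratio available / coefficient:
  Al: 8/2 = 4.000
  Cl2: 6/3 = 2.000
Smaller ratio is limiting.

Cl2


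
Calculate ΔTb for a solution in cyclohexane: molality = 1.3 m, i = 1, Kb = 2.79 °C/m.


ΔTb = Kb × m × i
= 2.79 × 1.3 × 1
= 3.627 °C

3.627 °C


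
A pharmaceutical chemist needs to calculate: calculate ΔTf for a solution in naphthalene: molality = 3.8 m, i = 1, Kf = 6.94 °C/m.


ΔTf = Kf × m × i
= 6.94 × 3.8 × 1
= 26.372 °C

26.372 °C


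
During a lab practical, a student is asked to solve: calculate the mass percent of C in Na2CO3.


M(Na2CO3) = 2×22.99 + 1×12.01 + 3×16.0 = 105.99 g/mol
Mass of C = 1 × 12.01 = 12.01 g/mol
% C = 12.01/105.99 × 100 = 11.33%

11.33%


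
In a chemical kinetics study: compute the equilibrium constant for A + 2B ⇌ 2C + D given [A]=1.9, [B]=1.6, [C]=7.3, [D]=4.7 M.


Kc = [C]^2[D]/([A][B]^2)
= (7.3^2 × 4.7^1)/(1.9^1 × 1.6^2)
= 250.463/4.864
= 51.49

51.49


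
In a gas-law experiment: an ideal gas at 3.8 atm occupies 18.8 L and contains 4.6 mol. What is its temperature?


PV = nRT  (R = 0.08206 L·atm/(mol·K))
T = PV/(nR) = 3.8×18.8/(4.6×0.08206)
= 71.44/0.377476
= 189.26 K

189.26 K
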